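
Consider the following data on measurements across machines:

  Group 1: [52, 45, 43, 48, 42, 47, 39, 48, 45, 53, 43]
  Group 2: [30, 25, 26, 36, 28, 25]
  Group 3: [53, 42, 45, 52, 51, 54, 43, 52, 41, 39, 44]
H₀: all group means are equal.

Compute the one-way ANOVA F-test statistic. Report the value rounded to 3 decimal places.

Group means [45.91, 28.33, 46.91], grand mean 42.536
SSB = Σnᵢ(x̄ᵢ−x̄)² = 1545.813; SSW = ΣΣ(x−x̄ᵢ)² = 573.152
MSB = 1545.813/2 = 772.9064; MSW = 573.152/25 = 22.9261
F = MSB/MSW = 33.7130
df = (2, 25)

test statistic = 33.713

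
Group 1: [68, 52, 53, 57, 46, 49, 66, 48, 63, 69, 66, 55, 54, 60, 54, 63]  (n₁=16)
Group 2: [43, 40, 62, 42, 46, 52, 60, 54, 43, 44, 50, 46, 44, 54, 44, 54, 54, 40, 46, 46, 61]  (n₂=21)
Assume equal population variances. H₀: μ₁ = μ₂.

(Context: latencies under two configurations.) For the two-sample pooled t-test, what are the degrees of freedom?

degrees of freedom = 35

df = n₁ + n₂ − 2 = 16 + 21 − 2 = 35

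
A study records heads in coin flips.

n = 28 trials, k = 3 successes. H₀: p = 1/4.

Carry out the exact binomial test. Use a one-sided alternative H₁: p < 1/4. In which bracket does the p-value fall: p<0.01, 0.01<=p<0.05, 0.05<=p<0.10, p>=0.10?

p-value bracket: 0.05<=p<0.10

Exact binomial: n=28, k=3, p₀=1/4=0.2500
P(X≤3) from Σ C(n,i)·p₀^i·(1−p₀)^(n−i)
p-value (one-sided, H₁ less) = 0.05514
→ bracket: 0.05<=p<0.10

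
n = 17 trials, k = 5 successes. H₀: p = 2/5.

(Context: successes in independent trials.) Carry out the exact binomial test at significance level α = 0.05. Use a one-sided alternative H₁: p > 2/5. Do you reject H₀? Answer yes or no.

reject H₀: no

Exact binomial: n=17, k=5, p₀=2/5=0.4000
P(X≥5) from Σ C(n,i)·p₀^i·(1−p₀)^(n−i)
p-value (one-sided, H₁ greater) = 0.87400
At α=0.05: p ≥ α → fail to reject H₀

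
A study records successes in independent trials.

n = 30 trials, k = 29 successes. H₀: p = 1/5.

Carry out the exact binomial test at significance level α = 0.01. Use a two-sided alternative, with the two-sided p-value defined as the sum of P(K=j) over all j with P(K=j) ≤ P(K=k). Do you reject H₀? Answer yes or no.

Exact binomial: n=30, k=29, p₀=1/5=0.2000
P(X=j) = C(n,j)·p₀^j·(1−p₀)^(n−j); p = Σ P(X=j) over j with P(X=j) ≤ P(X=29)
p-value (two-sided) = 0.00000
At α=0.01: p < α → reject H₀

reject H₀: yes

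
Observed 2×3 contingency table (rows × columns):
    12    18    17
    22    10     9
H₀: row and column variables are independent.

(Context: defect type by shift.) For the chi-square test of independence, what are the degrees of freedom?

df = (r−1)(c−1) = (2−1)·(3−1) = 2

degrees of freedom = 2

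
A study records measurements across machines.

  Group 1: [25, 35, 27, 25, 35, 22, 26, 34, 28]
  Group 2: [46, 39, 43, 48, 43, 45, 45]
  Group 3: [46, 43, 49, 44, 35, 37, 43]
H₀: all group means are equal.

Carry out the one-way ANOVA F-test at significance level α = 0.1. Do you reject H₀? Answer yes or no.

Group means [28.56, 44.14, 42.43], grand mean 37.522
SSB = Σnᵢ(x̄ᵢ−x̄)² = 1198.945; SSW = ΣΣ(x−x̄ᵢ)² = 382.794
MSB = 1198.945/2 = 599.4727; MSW = 382.794/20 = 19.1397
F = MSB/MSW = 31.3209
df = (2, 20)
p-value (upper-tail) = 0.00000
At α=0.1: p < α → reject H₀

reject H₀: yes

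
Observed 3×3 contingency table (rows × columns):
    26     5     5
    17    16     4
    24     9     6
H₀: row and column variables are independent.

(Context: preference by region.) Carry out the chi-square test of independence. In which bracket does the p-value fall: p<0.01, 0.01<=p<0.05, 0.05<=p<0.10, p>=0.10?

Row totals [36, 37, 39], col totals [67, 30, 15], n=112
χ² = (26−21.54)²/21.54 + (5−9.64)²/9.64 + (5−4.82)²/4.82 + (17−22.13)²/22.13 + (16−9.91)²/9.91 + (4−4.96)²/4.96 + (24−23.33)²/23.33 + (9−10.45)²/10.45 + (6−5.22)²/5.22 = 8.6189
df = 4
p-value (upper-tail) = 0.07137
→ bracket: 0.05<=p<0.10

p-value bracket: 0.05<=p<0.10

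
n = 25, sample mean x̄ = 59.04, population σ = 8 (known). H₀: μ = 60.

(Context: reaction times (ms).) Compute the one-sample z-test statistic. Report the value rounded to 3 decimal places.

test statistic = -0.600

SE = σ/√n = 8/√25 = 1.6000
z = (x̄−μ₀)/SE = (59.04−60)/1.6000 = -0.6000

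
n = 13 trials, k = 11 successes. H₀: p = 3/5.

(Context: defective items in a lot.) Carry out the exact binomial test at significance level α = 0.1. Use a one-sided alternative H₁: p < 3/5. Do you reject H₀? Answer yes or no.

Exact binomial: n=13, k=11, p₀=3/5=0.6000
P(X≤11) from Σ C(n,i)·p₀^i·(1−p₀)^(n−i)
p-value (one-sided, H₁ less) = 0.98737
At α=0.1: p ≥ α → fail to reject H₀

reject H₀: no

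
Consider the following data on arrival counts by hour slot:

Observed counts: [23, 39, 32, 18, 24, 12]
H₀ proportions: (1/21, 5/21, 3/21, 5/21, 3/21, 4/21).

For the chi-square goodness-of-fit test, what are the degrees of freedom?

degrees of freedom = 5

df = k − 1 = 6 − 1 = 5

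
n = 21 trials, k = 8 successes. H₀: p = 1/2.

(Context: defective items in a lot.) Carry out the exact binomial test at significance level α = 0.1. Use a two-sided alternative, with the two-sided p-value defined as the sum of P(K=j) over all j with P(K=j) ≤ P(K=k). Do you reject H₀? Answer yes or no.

reject H₀: no

Exact binomial: n=21, k=8, p₀=1/2=0.5000
P(X=j) = C(n,j)·p₀^j·(1−p₀)^(n−j); p = Σ P(X=j) over j with P(X=j) ≤ P(X=8)
p-value (two-sided) = 0.38331
At α=0.1: p ≥ α → fail to reject H₀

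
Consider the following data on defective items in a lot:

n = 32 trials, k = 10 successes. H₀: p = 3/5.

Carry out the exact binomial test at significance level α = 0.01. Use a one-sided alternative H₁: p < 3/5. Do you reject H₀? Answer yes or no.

Exact binomial: n=32, k=10, p₀=3/5=0.6000
P(X≤10) from Σ C(n,i)·p₀^i·(1−p₀)^(n−i)
p-value (one-sided, H₁ less) = 0.00095
At α=0.01: p < α → reject H₀

reject H₀: yes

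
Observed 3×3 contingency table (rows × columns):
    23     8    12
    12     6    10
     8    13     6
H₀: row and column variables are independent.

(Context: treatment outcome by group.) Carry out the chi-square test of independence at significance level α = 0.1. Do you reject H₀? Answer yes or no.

reject H₀: yes

Row totals [43, 28, 27], col totals [43, 27, 28], n=98
χ² = (23−18.87)²/18.87 + (8−11.85)²/11.85 + (12−12.29)²/12.29 + (12−12.29)²/12.29 + (6−7.71)²/7.71 + (10−8.00)²/8.00 + (8−11.85)²/11.85 + (13−7.44)²/7.44 + (6−7.71)²/7.71 = 8.8363
df = 4
p-value (upper-tail) = 0.06532
At α=0.1: p < α → reject H₀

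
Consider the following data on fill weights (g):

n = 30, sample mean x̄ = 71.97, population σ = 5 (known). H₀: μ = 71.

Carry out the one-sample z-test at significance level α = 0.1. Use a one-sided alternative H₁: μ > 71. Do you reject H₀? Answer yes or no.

SE = σ/√n = 5/√30 = 0.9129
z = (x̄−μ₀)/SE = (71.97−71)/0.9129 = 1.0626
p-value (one-sided, H₁ greater) = 0.14399
At α=0.1: p ≥ α → fail to reject H₀

reject H₀: no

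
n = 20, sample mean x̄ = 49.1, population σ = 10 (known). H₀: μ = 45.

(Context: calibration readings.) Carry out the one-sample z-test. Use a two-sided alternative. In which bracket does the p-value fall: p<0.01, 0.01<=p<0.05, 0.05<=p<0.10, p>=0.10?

p-value bracket: 0.05<=p<0.10

SE = σ/√n = 10/√20 = 2.2361
z = (x̄−μ₀)/SE = (49.1−45)/2.2361 = 1.8336
p-value (two-sided) = 0.06672
→ bracket: 0.05<=p<0.10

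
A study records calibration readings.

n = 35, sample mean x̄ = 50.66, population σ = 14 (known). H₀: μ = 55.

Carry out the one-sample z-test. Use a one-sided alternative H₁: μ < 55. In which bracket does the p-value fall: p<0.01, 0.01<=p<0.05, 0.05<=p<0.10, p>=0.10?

p-value bracket: 0.01<=p<0.05

SE = σ/√n = 14/√35 = 2.3664
z = (x̄−μ₀)/SE = (50.66−55)/2.3664 = -1.8340
p-value (one-sided, H₁ less) = 0.03333
→ bracket: 0.01<=p<0.05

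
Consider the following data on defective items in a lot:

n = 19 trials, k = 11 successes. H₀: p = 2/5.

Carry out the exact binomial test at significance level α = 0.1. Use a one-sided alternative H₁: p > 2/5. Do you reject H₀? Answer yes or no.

Exact binomial: n=19, k=11, p₀=2/5=0.4000
P(X≥11) from Σ C(n,i)·p₀^i·(1−p₀)^(n−i)
p-value (one-sided, H₁ greater) = 0.08847
At α=0.1: p < α → reject H₀

reject H₀: yes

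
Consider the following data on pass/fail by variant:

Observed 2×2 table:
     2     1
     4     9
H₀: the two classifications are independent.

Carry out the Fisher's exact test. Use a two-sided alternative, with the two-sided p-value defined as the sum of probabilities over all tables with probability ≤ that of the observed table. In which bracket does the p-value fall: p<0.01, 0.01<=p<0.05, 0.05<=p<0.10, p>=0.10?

Margins: r₁=3, r₂=13, c₁=6, c₂=10, n=16
p_obs = C(3,2)·C(13,4)/C(16,6); sum pmf over tables with pmf ≤ p_obs
p-value (two-sided) = 0.51786
→ bracket: p>=0.10

p-value bracket: p>=0.10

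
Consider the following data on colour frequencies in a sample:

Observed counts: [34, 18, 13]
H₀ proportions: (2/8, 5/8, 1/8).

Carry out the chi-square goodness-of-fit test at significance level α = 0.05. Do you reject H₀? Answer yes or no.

n = 65; E_i = n·p_i = [16.25, 40.62, 8.12]
χ² = (34−16.25)²/16.25 + (18−40.62)²/40.62 + (13−8.12)²/8.12 = 34.9138
df = 2
p-value (upper-tail) = 0.00000
At α=0.05: p < α → reject H₀

reject H₀: yes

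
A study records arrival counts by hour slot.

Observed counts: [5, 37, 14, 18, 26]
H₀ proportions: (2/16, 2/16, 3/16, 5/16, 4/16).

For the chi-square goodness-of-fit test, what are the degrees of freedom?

df = k − 1 = 5 − 1 = 4

degrees of freedom = 4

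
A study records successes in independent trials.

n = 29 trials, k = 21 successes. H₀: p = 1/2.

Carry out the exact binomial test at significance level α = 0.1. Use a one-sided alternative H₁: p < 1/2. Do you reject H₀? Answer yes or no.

Exact binomial: n=29, k=21, p₀=1/2=0.5000
P(X≤21) from Σ C(n,i)·p₀^i·(1−p₀)^(n−i)
p-value (one-sided, H₁ less) = 0.99593
At α=0.1: p ≥ α → fail to reject H₀

reject H₀: no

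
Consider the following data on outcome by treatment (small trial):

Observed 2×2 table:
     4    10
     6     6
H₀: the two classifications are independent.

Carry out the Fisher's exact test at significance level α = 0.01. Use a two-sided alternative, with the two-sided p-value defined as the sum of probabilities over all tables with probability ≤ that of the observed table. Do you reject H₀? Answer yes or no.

reject H₀: no

Margins: r₁=14, r₂=12, c₁=10, c₂=16, n=26
p_obs = C(14,4)·C(12,6)/C(26,10); sum pmf over tables with pmf ≤ p_obs
p-value (two-sided) = 0.42164
At α=0.01: p ≥ α → fail to reject H₀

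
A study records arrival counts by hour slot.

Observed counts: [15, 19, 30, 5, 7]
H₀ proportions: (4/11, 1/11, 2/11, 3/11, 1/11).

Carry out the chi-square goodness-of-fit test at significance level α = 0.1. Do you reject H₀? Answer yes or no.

reject H₀: yes

n = 76; E_i = n·p_i = [27.64, 6.91, 13.82, 20.73, 6.91]
χ² = (15−27.64)²/27.64 + (19−6.91)²/6.91 + (30−13.82)²/13.82 + (5−20.73)²/20.73 + (7−6.91)²/6.91 = 57.8213
df = 4
p-value (upper-tail) = 0.00000
At α=0.1: p < α → reject H₀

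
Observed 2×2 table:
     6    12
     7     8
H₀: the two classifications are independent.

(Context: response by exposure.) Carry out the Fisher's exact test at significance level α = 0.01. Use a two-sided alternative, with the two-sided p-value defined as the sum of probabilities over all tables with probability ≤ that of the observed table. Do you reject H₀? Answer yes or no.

reject H₀: no

Margins: r₁=18, r₂=15, c₁=13, c₂=20, n=33
p_obs = C(18,6)·C(15,7)/C(33,13); sum pmf over tables with pmf ≤ p_obs
p-value (two-sided) = 0.49284
At α=0.01: p ≥ α → fail to reject H₀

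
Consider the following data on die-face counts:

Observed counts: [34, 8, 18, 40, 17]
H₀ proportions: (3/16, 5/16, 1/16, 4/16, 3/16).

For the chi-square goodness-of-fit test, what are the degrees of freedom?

degrees of freedom = 4

df = k − 1 = 5 − 1 = 4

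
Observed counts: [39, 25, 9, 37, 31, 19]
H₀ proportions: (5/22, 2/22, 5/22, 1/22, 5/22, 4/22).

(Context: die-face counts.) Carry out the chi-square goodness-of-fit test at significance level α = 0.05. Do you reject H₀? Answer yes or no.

reject H₀: yes

n = 160; E_i = n·p_i = [36.36, 14.55, 36.36, 7.27, 36.36, 29.09]
χ² = (39−36.36)²/36.36 + (25−14.55)²/14.55 + (9−36.36)²/36.36 + (37−7.27)²/7.27 + (31−36.36)²/36.36 + (19−29.09)²/29.09 = 154.0981
df = 5
p-value (upper-tail) = 0.00000
At α=0.05: p < α → reject H₀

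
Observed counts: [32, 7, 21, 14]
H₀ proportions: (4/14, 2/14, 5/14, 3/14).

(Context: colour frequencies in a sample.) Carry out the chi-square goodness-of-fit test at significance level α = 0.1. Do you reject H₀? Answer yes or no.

n = 74; E_i = n·p_i = [21.14, 10.57, 26.43, 15.86]
χ² = (32−21.14)²/21.14 + (7−10.57)²/10.57 + (21−26.43)²/26.43 + (14−15.86)²/15.86 = 8.1144
df = 3
p-value (upper-tail) = 0.04371
At α=0.1: p < α → reject H₀

reject H₀: yes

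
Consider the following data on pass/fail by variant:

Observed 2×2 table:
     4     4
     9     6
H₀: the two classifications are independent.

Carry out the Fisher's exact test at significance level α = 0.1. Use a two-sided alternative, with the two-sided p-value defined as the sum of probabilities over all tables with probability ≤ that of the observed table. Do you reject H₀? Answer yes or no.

reject H₀: no

Margins: r₁=8, r₂=15, c₁=13, c₂=10, n=23
p_obs = C(8,4)·C(15,9)/C(23,13); sum pmf over tables with pmf ≤ p_obs
p-value (two-sided) = 0.68502
At α=0.1: p ≥ α → fail to reject H₀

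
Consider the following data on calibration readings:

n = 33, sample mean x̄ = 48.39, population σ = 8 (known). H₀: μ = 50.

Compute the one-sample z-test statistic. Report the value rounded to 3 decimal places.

test statistic = -1.156

SE = σ/√n = 8/√33 = 1.3926
z = (x̄−μ₀)/SE = (48.39−50)/1.3926 = -1.1561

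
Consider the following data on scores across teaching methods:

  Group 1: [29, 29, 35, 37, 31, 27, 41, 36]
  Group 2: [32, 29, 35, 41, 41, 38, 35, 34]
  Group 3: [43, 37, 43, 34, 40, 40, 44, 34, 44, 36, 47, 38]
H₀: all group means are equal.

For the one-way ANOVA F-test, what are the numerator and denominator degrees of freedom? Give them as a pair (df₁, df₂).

k = 3 groups, N = 28 total
df = (k−1, N−k) = (3−1, 28−3) = (2, 25)

degrees of freedom = [2, 25]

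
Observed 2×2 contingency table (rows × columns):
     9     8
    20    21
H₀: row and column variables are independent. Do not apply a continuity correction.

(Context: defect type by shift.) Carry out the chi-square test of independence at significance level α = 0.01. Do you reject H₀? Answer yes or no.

reject H₀: no

Row totals [17, 41], col totals [29, 29], n=58
χ² = (9−8.50)²/8.50 + (8−8.50)²/8.50 + (20−20.50)²/20.50 + (21−20.50)²/20.50 = 0.0832
df = 1
p-value (upper-tail) = 0.77299
At α=0.01: p ≥ α → fail to reject H₀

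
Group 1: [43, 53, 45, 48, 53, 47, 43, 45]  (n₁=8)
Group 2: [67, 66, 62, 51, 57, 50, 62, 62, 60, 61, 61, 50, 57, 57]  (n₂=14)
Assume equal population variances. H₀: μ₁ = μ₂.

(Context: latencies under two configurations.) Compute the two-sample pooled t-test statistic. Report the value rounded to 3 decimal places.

x̄₁=47.125, s₁=4.016, n₁=8
x̄₂=58.786, s₂=5.452, n₂=14
s_p² = [7·4.016² + 13·5.452²]/20 = 24.9616
SE = √(s_p²·(1/8+1/14)) = 2.2143
t = (47.125−58.786)/2.2143 = -5.2661
df = 20

test statistic = -5.266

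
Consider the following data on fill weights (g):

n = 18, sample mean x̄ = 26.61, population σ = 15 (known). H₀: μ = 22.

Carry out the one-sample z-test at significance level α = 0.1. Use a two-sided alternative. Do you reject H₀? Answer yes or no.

reject H₀: no

SE = σ/√n = 15/√18 = 3.5355
z = (x̄−μ₀)/SE = (26.61−22)/3.5355 = 1.3039
p-value (two-sided) = 0.19227
At α=0.1: p ≥ α → fail to reject H₀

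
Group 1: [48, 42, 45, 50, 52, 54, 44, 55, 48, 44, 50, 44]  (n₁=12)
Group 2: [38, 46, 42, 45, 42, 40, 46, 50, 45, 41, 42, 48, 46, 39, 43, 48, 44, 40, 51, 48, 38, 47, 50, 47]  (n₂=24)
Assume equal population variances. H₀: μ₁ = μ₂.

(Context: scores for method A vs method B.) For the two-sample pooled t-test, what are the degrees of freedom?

df = n₁ + n₂ − 2 = 12 + 24 − 2 = 34

degrees of freedom = 34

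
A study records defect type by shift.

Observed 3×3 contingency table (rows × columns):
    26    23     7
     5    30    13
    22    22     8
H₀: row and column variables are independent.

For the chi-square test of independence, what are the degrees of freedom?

degrees of freedom = 4

df = (r−1)(c−1) = (3−1)·(3−1) = 4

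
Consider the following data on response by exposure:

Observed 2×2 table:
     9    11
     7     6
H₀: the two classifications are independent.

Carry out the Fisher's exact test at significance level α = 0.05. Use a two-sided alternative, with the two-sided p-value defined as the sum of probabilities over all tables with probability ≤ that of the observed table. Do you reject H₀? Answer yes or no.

reject H₀: no

Margins: r₁=20, r₂=13, c₁=16, c₂=17, n=33
p_obs = C(20,9)·C(13,7)/C(33,16); sum pmf over tables with pmf ≤ p_obs
p-value (two-sided) = 0.72828
At α=0.05: p ≥ α → fail to reject H₀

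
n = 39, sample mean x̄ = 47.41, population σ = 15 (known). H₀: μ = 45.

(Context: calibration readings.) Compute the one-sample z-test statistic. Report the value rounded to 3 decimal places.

SE = σ/√n = 15/√39 = 2.4019
z = (x̄−μ₀)/SE = (47.41−45)/2.4019 = 1.0034

test statistic = 1.003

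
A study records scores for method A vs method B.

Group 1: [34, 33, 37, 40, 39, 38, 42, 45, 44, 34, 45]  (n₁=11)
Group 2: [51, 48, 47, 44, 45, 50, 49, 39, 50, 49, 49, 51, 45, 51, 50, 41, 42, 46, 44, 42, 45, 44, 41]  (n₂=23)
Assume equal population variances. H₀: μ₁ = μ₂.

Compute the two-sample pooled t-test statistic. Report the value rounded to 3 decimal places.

x̄₁=39.182, s₁=4.446, n₁=11
x̄₂=46.217, s₂=3.692, n₂=23
s_p² = [10·4.446² + 22·3.692²]/32 = 15.5484
SE = √(s_p²·(1/11+1/23)) = 1.4455
t = (39.182−46.217)/1.4455 = -4.8672
df = 32

test statistic = -4.867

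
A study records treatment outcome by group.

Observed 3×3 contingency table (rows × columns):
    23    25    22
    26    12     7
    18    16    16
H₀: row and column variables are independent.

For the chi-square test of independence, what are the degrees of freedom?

df = (r−1)(c−1) = (3−1)·(3−1) = 4

degrees of freedom = 4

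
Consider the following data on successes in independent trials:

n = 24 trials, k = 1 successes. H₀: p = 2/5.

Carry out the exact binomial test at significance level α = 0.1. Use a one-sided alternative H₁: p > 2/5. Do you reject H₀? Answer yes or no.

reject H₀: no

Exact binomial: n=24, k=1, p₀=2/5=0.4000
P(X≥1) from Σ C(n,i)·p₀^i·(1−p₀)^(n−i)
p-value (one-sided, H₁ greater) = 1.00000
At α=0.1: p ≥ α → fail to reject H₀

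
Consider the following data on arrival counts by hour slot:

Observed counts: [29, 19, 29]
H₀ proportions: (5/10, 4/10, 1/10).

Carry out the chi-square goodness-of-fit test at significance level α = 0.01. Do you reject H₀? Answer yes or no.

n = 77; E_i = n·p_i = [38.50, 30.80, 7.70]
χ² = (29−38.50)²/38.50 + (19−30.80)²/30.80 + (29−7.70)²/7.70 = 65.7857
df = 2
p-value (upper-tail) = 0.00000
At α=0.01: p < α → reject H₀

reject H₀: yes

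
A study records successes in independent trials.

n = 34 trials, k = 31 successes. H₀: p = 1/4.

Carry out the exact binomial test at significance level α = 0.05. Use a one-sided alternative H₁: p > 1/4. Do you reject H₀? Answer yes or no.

Exact binomial: n=34, k=31, p₀=1/4=0.2500
P(X≥31) from Σ C(n,i)·p₀^i·(1−p₀)^(n−i)
p-value (one-sided, H₁ greater) = 0.00000
At α=0.05: p < α → reject H₀

reject H₀: yes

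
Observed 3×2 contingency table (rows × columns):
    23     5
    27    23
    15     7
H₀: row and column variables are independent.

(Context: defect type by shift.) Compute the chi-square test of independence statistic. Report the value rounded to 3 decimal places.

test statistic = 6.374

Row totals [28, 50, 22], col totals [65, 35], n=100
χ² = (23−18.20)²/18.20 + (5−9.80)²/9.80 + (27−32.50)²/32.50 + (23−17.50)²/17.50 + (15−14.30)²/14.30 + (7−7.70)²/7.70 = 6.3742
df = 2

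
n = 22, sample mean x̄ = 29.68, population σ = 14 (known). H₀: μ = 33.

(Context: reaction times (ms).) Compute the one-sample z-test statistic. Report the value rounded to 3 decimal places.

SE = σ/√n = 14/√22 = 2.9848
z = (x̄−μ₀)/SE = (29.68−33)/2.9848 = -1.1123

test statistic = -1.112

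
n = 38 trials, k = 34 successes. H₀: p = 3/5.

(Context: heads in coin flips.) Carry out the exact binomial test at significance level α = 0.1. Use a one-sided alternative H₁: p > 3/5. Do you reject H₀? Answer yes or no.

Exact binomial: n=38, k=34, p₀=3/5=0.6000
P(X≥34) from Σ C(n,i)·p₀^i·(1−p₀)^(n−i)
p-value (one-sided, H₁ greater) = 0.00006
At α=0.1: p < α → reject H₀

reject H₀: yes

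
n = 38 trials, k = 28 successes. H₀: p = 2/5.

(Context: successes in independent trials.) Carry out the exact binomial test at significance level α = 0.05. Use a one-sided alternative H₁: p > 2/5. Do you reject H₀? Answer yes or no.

Exact binomial: n=38, k=28, p₀=2/5=0.4000
P(X≥28) from Σ C(n,i)·p₀^i·(1−p₀)^(n−i)
p-value (one-sided, H₁ greater) = 0.00003
At α=0.05: p < α → reject H₀

reject H₀: yes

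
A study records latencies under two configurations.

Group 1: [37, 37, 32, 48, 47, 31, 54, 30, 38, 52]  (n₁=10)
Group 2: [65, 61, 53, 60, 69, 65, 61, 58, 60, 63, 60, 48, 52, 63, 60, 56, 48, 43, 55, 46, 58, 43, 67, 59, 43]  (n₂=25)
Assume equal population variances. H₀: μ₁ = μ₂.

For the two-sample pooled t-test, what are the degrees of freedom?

df = n₁ + n₂ − 2 = 10 + 25 − 2 = 33

degrees of freedom = 33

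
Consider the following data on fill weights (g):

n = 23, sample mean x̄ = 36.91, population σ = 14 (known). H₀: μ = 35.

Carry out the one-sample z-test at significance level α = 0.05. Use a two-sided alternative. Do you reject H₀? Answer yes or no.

reject H₀: no

SE = σ/√n = 14/√23 = 2.9192
z = (x̄−μ₀)/SE = (36.91−35)/2.9192 = 0.6543
p-value (two-sided) = 0.51293
At α=0.05: p ≥ α → fail to reject H₀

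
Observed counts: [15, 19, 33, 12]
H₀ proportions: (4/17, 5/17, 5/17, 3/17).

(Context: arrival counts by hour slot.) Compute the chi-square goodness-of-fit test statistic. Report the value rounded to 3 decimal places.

test statistic = 5.839

n = 79; E_i = n·p_i = [18.59, 23.24, 23.24, 13.94]
χ² = (15−18.59)²/18.59 + (19−23.24)²/23.24 + (33−23.24)²/23.24 + (12−13.94)²/13.94 = 5.8386
df = 3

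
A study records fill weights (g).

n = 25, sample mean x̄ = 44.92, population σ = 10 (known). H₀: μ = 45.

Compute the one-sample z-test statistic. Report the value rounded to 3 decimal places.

SE = σ/√n = 10/√25 = 2.0000
z = (x̄−μ₀)/SE = (44.92−45)/2.0000 = -0.0400

test statistic = -0.040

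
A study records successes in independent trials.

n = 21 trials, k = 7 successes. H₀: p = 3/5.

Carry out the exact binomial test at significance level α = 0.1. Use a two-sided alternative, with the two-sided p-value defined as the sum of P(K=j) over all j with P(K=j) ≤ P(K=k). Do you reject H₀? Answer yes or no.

reject H₀: yes

Exact binomial: n=21, k=7, p₀=3/5=0.6000
P(X=j) = C(n,j)·p₀^j·(1−p₀)^(n−j); p = Σ P(X=j) over j with P(X=j) ≤ P(X=7)
p-value (two-sided) = 0.02331
At α=0.1: p < α → reject H₀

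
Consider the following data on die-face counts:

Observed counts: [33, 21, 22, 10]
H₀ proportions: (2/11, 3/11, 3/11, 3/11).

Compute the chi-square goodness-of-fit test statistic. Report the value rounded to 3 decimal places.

n = 86; E_i = n·p_i = [15.64, 23.45, 23.45, 23.45]
χ² = (33−15.64)²/15.64 + (21−23.45)²/23.45 + (22−23.45)²/23.45 + (10−23.45)²/23.45 = 27.3469
df = 3

test statistic = 27.347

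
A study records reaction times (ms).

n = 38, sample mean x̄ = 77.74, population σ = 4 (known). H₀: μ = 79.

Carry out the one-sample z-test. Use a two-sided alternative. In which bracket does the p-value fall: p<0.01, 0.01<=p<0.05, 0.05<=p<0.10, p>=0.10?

SE = σ/√n = 4/√38 = 0.6489
z = (x̄−μ₀)/SE = (77.74−79)/0.6489 = -1.9418
p-value (two-sided) = 0.05216
→ bracket: 0.05<=p<0.10

p-value bracket: 0.05<=p<0.10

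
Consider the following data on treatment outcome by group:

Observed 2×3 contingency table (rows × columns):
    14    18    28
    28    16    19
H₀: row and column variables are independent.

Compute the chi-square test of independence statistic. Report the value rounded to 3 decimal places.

Row totals [60, 63], col totals [42, 34, 47], n=123
χ² = (14−20.49)²/20.49 + (18−16.59)²/16.59 + (28−22.93)²/22.93 + (28−21.51)²/21.51 + (16−17.41)²/17.41 + (19−24.07)²/24.07 = 6.4384
df = 2

test statistic = 6.438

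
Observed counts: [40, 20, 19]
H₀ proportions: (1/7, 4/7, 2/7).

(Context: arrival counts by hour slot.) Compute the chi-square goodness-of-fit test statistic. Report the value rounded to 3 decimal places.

n = 79; E_i = n·p_i = [11.29, 45.14, 22.57]
χ² = (40−11.29)²/11.29 + (20−45.14)²/45.14 + (19−22.57)²/22.57 = 87.6266
df = 2

test statistic = 87.627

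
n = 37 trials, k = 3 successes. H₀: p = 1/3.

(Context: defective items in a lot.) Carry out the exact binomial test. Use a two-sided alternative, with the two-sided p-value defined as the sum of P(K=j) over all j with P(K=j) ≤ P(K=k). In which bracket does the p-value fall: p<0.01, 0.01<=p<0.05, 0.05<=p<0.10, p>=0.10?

p-value bracket: p<0.01

Exact binomial: n=37, k=3, p₀=1/3=0.3333
P(X=j) = C(n,j)·p₀^j·(1−p₀)^(n−j); p = Σ P(X=j) over j with P(X=j) ≤ P(X=3)
p-value (two-sided) = 0.00066
→ bracket: p<0.01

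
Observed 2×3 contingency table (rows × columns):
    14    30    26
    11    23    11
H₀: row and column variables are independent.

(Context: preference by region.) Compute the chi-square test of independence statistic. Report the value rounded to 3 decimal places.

Row totals [70, 45], col totals [25, 53, 37], n=115
χ² = (14−15.22)²/15.22 + (30−32.26)²/32.26 + (26−22.52)²/22.52 + (11−9.78)²/9.78 + (23−20.74)²/20.74 + (11−14.48)²/14.48 = 2.0266
df = 2

test statistic = 2.027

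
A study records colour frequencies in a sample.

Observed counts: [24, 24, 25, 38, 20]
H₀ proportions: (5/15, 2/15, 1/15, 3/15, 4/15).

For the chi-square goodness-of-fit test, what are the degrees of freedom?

degrees of freedom = 4

df = k − 1 = 5 − 1 = 4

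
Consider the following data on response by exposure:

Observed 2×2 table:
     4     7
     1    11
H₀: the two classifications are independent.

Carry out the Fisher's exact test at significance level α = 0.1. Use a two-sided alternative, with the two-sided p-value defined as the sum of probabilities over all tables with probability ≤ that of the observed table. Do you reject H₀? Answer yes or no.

Margins: r₁=11, r₂=12, c₁=5, c₂=18, n=23
p_obs = C(11,4)·C(12,1)/C(23,5); sum pmf over tables with pmf ≤ p_obs
p-value (two-sided) = 0.15495
At α=0.1: p ≥ α → fail to reject H₀

reject H₀: no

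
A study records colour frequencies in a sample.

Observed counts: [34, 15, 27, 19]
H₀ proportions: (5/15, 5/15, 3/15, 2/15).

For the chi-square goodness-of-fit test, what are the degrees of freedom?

df = k − 1 = 4 − 1 = 3

degrees of freedom = 3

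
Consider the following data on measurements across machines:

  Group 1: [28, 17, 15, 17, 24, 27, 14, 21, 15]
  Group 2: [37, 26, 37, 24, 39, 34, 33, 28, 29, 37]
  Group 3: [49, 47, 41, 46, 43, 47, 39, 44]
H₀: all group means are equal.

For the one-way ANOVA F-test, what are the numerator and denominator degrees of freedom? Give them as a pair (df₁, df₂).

degrees of freedom = [2, 24]

k = 3 groups, N = 27 total
df = (k−1, N−k) = (3−1, 27−3) = (2, 24)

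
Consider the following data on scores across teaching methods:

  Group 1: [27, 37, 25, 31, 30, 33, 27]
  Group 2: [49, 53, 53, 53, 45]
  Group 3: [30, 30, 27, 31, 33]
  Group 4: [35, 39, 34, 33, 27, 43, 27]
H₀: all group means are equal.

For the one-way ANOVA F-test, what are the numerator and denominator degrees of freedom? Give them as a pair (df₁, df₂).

degrees of freedom = [3, 20]

k = 4 groups, N = 24 total
df = (k−1, N−k) = (4−1, 24−4) = (3, 20)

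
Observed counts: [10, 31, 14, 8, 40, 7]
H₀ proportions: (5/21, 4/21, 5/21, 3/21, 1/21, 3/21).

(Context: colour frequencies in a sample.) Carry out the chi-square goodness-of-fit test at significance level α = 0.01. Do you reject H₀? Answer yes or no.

n = 110; E_i = n·p_i = [26.19, 20.95, 26.19, 15.71, 5.24, 15.71]
χ² = (10−26.19)²/26.19 + (31−20.95)²/20.95 + (14−26.19)²/26.19 + (8−15.71)²/15.71 + (40−5.24)²/5.24 + (7−15.71)²/15.71 = 259.8132
df = 5
p-value (upper-tail) = 0.00000
At α=0.01: p < α → reject H₀

reject H₀: yes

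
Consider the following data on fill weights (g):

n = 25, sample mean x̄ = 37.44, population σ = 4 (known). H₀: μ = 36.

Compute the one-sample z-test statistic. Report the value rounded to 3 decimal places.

SE = σ/√n = 4/√25 = 0.8000
z = (x̄−μ₀)/SE = (37.44−36)/0.8000 = 1.8000

test statistic = 1.800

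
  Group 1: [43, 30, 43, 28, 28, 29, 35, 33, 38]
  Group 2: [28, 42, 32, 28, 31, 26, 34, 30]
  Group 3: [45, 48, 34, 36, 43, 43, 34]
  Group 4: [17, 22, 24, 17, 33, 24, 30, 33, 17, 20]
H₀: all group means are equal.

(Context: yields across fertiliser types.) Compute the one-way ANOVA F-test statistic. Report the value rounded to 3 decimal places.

test statistic = 11.971

Group means [34.11, 31.38, 40.43, 23.70], grand mean 31.706
SSB = Σnᵢ(x̄ᵢ−x̄)² = 1226.481; SSW = ΣΣ(x−x̄ᵢ)² = 1024.578
MSB = 1226.481/3 = 408.8269; MSW = 1024.578/30 = 34.1526
F = MSB/MSW = 11.9706
df = (3, 30)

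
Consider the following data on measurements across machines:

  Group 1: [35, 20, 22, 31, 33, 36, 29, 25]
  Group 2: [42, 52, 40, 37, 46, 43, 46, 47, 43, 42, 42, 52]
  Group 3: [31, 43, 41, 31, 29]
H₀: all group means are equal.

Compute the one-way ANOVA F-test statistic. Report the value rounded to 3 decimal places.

Group means [28.88, 44.33, 35.00], grand mean 37.520
SSB = Σnᵢ(x̄ᵢ−x̄)² = 1186.698; SSW = ΣΣ(x−x̄ᵢ)² = 641.542
MSB = 1186.698/2 = 593.3492; MSW = 641.542/22 = 29.1610
F = MSB/MSW = 20.3474
df = (2, 22)

test statistic = 20.347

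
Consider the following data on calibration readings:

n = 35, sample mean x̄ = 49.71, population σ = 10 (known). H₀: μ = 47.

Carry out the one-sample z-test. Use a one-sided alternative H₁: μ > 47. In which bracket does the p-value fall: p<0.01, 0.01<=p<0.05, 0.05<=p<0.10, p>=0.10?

p-value bracket: 0.05<=p<0.10

SE = σ/√n = 10/√35 = 1.6903
z = (x̄−μ₀)/SE = (49.71−47)/1.6903 = 1.6033
p-value (one-sided, H₁ greater) = 0.05444
→ bracket: 0.05<=p<0.10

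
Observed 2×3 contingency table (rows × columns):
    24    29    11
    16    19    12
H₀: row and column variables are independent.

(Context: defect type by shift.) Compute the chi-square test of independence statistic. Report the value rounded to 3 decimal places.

Row totals [64, 47], col totals [40, 48, 23], n=111
χ² = (24−23.06)²/23.06 + (29−27.68)²/27.68 + (11−13.26)²/13.26 + (16−16.94)²/16.94 + (19−20.32)²/20.32 + (12−9.74)²/9.74 = 1.1502
df = 2

test statistic = 1.150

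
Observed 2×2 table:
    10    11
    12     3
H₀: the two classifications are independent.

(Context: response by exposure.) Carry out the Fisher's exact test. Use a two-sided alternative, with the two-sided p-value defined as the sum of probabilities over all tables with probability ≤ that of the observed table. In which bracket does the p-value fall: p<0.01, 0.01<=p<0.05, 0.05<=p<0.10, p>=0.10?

p-value bracket: 0.05<=p<0.10

Margins: r₁=21, r₂=15, c₁=22, c₂=14, n=36
p_obs = C(21,10)·C(15,12)/C(36,22); sum pmf over tables with pmf ≤ p_obs
p-value (two-sided) = 0.08330
→ bracket: 0.05<=p<0.10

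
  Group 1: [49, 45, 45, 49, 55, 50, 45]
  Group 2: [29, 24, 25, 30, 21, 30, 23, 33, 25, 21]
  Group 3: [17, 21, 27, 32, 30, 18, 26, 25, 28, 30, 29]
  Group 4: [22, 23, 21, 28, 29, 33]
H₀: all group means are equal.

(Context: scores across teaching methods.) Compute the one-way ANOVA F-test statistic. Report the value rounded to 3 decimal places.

test statistic = 46.293

Group means [48.29, 26.10, 25.73, 26.00], grand mean 30.529
SSB = Σnᵢ(x̄ᵢ−x̄)² = 2779.960; SSW = ΣΣ(x−x̄ᵢ)² = 600.510
MSB = 2779.960/3 = 926.6534; MSW = 600.510/30 = 20.0170
F = MSB/MSW = 46.2933
df = (3, 30)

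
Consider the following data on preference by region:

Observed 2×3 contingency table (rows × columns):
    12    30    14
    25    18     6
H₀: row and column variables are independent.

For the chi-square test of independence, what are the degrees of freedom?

degrees of freedom = 2

df = (r−1)(c−1) = (2−1)·(3−1) = 2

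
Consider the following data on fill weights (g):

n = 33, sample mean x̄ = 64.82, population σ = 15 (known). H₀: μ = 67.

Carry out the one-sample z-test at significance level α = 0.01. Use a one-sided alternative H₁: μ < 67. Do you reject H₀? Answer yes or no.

reject H₀: no

SE = σ/√n = 15/√33 = 2.6112
z = (x̄−μ₀)/SE = (64.82−67)/2.6112 = -0.8349
p-value (one-sided, H₁ less) = 0.20189
At α=0.01: p ≥ α → fail to reject H₀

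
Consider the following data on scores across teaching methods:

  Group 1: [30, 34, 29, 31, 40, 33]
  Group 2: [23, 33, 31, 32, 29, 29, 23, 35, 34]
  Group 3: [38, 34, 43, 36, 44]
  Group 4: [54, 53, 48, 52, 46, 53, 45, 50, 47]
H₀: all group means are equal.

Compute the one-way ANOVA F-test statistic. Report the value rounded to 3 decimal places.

Group means [32.83, 29.89, 39.00, 49.78], grand mean 38.241
SSB = Σnᵢ(x̄ᵢ−x̄)² = 2004.033; SSW = ΣΣ(x−x̄ᵢ)² = 401.278
MSB = 2004.033/3 = 668.0109; MSW = 401.278/25 = 16.0511
F = MSB/MSW = 41.6177
df = (3, 25)

test statistic = 41.618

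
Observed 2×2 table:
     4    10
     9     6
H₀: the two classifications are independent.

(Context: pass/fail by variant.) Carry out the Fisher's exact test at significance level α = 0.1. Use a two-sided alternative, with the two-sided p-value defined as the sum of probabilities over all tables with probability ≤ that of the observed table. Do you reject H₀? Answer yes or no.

reject H₀: no

Margins: r₁=14, r₂=15, c₁=13, c₂=16, n=29
p_obs = C(14,4)·C(15,9)/C(29,13); sum pmf over tables with pmf ≤ p_obs
p-value (two-sided) = 0.13942
At α=0.1: p ≥ α → fail to reject H₀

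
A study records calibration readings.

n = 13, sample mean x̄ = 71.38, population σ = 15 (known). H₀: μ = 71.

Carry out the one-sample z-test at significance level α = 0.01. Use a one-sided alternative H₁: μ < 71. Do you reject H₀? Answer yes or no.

reject H₀: no

SE = σ/√n = 15/√13 = 4.1603
z = (x̄−μ₀)/SE = (71.38−71)/4.1603 = 0.0913
p-value (one-sided, H₁ less) = 0.53639
At α=0.01: p ≥ α → fail to reject H₀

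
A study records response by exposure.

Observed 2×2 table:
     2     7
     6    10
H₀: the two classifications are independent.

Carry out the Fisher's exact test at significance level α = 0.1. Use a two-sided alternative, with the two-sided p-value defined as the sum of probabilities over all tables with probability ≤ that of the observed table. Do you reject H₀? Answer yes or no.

Margins: r₁=9, r₂=16, c₁=8, c₂=17, n=25
p_obs = C(9,2)·C(16,6)/C(25,8); sum pmf over tables with pmf ≤ p_obs
p-value (two-sided) = 0.66076
At α=0.1: p ≥ α → fail to reject H₀

reject H₀: no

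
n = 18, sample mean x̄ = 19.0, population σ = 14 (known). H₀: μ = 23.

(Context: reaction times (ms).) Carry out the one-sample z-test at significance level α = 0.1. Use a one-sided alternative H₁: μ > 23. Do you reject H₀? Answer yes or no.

SE = σ/√n = 14/√18 = 3.2998
z = (x̄−μ₀)/SE = (19.0−23)/3.2998 = -1.2122
p-value (one-sided, H₁ greater) = 0.88728
At α=0.1: p ≥ α → fail to reject H₀

reject H₀: no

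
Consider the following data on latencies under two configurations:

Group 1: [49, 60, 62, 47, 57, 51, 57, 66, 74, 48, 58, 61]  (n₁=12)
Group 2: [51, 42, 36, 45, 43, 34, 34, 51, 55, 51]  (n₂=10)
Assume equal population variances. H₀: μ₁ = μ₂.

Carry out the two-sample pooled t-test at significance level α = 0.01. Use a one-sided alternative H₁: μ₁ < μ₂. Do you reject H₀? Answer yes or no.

x̄₁=57.500, s₁=7.972, n₁=12
x̄₂=44.200, s₂=7.729, n₂=10
s_p² = [11·7.972² + 9·7.729²]/20 = 61.8300
SE = √(s_p²·(1/12+1/10)) = 3.3668
t = (57.500−44.200)/3.3668 = 3.9503
df = 20
p-value (one-sided, H₁ less) = 0.99960
At α=0.01: p ≥ α → fail to reject H₀

reject H₀: no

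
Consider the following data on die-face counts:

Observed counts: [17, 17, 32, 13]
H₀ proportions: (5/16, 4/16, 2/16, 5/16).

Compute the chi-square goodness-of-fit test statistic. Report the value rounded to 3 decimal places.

n = 79; E_i = n·p_i = [24.69, 19.75, 9.88, 24.69]
χ² = (17−24.69)²/24.69 + (17−19.75)²/19.75 + (32−9.88)²/9.88 + (13−24.69)²/24.69 = 57.8810
df = 3

test statistic = 57.881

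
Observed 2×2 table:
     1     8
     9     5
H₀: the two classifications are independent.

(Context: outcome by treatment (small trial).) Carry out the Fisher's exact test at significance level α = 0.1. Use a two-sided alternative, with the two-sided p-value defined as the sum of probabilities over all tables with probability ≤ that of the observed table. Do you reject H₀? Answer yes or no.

Margins: r₁=9, r₂=14, c₁=10, c₂=13, n=23
p_obs = C(9,1)·C(14,9)/C(23,10); sum pmf over tables with pmf ≤ p_obs
p-value (two-sided) = 0.02881
At α=0.1: p < α → reject H₀

reject H₀: yes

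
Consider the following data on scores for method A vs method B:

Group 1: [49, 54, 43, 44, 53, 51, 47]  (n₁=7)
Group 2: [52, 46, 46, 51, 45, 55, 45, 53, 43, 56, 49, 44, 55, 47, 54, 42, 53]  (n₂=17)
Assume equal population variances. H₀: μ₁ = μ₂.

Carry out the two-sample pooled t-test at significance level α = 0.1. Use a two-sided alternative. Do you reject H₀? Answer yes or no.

reject H₀: no

x̄₁=48.714, s₁=4.271, n₁=7
x̄₂=49.176, s₂=4.707, n₂=17
s_p² = [6·4.271² + 16·4.707²]/22 = 21.0863
SE = √(s_p²·(1/7+1/17)) = 2.0622
t = (48.714−49.176)/2.0622 = -0.2241
df = 22
p-value (two-sided) = 0.82473
At α=0.1: p ≥ α → fail to reject H₀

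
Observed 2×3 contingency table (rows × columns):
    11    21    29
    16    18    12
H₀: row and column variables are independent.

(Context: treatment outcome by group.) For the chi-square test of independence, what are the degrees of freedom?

degrees of freedom = 2

df = (r−1)(c−1) = (2−1)·(3−1) = 2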